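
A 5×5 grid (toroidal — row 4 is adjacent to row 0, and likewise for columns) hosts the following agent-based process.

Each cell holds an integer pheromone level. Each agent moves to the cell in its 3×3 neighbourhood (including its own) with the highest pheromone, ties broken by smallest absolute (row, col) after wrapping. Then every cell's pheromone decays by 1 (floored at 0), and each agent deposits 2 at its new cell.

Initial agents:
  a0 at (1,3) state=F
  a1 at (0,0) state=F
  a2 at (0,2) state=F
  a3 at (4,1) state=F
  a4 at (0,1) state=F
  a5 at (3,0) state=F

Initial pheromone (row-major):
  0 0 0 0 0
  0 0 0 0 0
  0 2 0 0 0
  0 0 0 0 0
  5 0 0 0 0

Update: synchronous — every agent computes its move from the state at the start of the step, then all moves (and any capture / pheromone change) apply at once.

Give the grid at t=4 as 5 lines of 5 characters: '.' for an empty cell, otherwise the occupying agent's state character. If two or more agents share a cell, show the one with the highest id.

t=1: a0@(0,2) a1@(4,0) a2@(0,1) a3@(4,0) a4@(4,0) a5@(4,0) | pheromone: 0 2 2 0 0 / 0 0 0 0 0 / 0 1 0 0 0 / 0 0 0 0 0 / 12 0 0 0 0
t=2: a0@(0,1) a1@(4,0) a2@(4,0) a3@(4,0) a4@(4,0) a5@(4,0) | pheromone: 0 3 1 0 0 / 0 0 0 0 0 / 0 0 0 0 0 / 0 0 0 0 0 / 21 0 0 0 0
t=3: a0@(4,0) a1@(4,0) a2@(4,0) a3@(4,0) a4@(4,0) a5@(4,0) | pheromone: 0 2 0 0 0 / 0 0 0 0 0 / 0 0 0 0 0 / 0 0 0 0 0 / 32 0 0 0 0
t=4: a0@(4,0) a1@(4,0) a2@(4,0) a3@(4,0) a4@(4,0) a5@(4,0) | pheromone: 0 1 0 0 0 / 0 0 0 0 0 / 0 0 0 0 0 / 0 0 0 0 0 / 43 0 0 0 0

.....
.....
.....
.....
F....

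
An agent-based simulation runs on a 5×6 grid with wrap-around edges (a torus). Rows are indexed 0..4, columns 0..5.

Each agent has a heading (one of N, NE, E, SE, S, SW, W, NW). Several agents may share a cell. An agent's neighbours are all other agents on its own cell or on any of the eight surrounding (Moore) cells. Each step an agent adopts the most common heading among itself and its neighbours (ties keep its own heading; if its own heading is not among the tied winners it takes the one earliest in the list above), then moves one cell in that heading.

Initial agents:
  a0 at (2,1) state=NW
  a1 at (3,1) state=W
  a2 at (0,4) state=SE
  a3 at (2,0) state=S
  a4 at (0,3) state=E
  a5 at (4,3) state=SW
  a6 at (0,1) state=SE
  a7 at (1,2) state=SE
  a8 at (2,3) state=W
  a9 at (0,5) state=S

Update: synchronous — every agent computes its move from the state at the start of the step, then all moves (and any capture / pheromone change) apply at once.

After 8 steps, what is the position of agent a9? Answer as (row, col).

(3, 0)

t=1: a0@(1,0):NW a1@(3,0):W a2@(1,5):SE a3@(3,0):S a4@(1,4):SE a5@(0,2):SW a6@(1,2):SE a7@(2,3):SE a8@(2,2):W a9@(1,5):S
t=2: a0@(0,5):NW a1@(3,5):W a2@(2,0):SE a3@(4,0):S a4@(2,5):SE a5@(1,1):SW a6@(2,3):SE a7@(3,4):SE a8@(3,3):SE a9@(2,0):SE
t=3: a0@(4,4):NW a1@(4,0):SE a2@(3,1):SE a3@(0,0):S a4@(3,0):SE a5@(2,2):SE a6@(3,4):SE a7@(4,5):SE a8@(4,4):SE a9@(3,1):SE
t=4: a0@(0,5):SE a1@(0,1):SE a2@(4,2):SE a3@(1,1):SE a4@(4,1):SE a5@(3,3):SE a6@(4,5):SE a7@(0,0):SE a8@(0,5):SE a9@(4,2):SE
t=5: a0@(1,0):SE a1@(1,2):SE a2@(0,3):SE a3@(2,2):SE a4@(0,2):SE a5@(4,4):SE a6@(0,0):SE a7@(1,1):SE a8@(1,0):SE a9@(0,3):SE
t=6: a0@(2,1):SE a1@(2,3):SE a2@(1,4):SE a3@(3,3):SE a4@(1,3):SE a5@(0,5):SE a6@(1,1):SE a7@(2,2):SE a8@(2,1):SE a9@(1,4):SE
t=7: a0@(3,2):SE a1@(3,4):SE a2@(2,5):SE a3@(4,4):SE a4@(2,4):SE a5@(1,0):SE a6@(2,2):SE a7@(3,3):SE a8@(3,2):SE a9@(2,5):SE
t=8: a0@(4,3):SE a1@(4,5):SE a2@(3,0):SE a3@(0,5):SE a4@(3,5):SE a5@(2,1):SE a6@(3,3):SE a7@(4,4):SE a8@(4,3):SE a9@(3,0):SE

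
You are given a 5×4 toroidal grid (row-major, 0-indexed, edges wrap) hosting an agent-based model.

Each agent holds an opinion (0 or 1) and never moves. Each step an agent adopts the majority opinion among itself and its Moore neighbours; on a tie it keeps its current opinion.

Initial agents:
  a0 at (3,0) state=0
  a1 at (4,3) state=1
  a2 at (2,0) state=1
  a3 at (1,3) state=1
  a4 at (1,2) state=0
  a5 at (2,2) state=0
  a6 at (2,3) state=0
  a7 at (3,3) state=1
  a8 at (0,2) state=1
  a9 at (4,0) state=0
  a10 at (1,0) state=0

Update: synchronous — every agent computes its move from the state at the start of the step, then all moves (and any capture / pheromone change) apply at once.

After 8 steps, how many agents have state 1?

t=1: a0@(3,0):0 a1@(4,3):1 a2@(2,0):1 a3@(1,3):0 a4@(1,2):0 a5@(2,2):0 a6@(2,3):0 a7@(3,3):0 a8@(0,2):1 a9@(4,0):0 a10@(1,0):0
t=2: a0@(3,0):0 a1@(4,3):0 a2@(2,0):0 a3@(1,3):0 a4@(1,2):0 a5@(2,2):0 a6@(2,3):0 a7@(3,3):0 a8@(0,2):1 a9@(4,0):0 a10@(1,0):0
t=3: a0@(3,0):0 a1@(4,3):0 a2@(2,0):0 a3@(1,3):0 a4@(1,2):0 a5@(2,2):0 a6@(2,3):0 a7@(3,3):0 a8@(0,2):0 a9@(4,0):0 a10@(1,0):0
t=4: (unchanged — steady state)

0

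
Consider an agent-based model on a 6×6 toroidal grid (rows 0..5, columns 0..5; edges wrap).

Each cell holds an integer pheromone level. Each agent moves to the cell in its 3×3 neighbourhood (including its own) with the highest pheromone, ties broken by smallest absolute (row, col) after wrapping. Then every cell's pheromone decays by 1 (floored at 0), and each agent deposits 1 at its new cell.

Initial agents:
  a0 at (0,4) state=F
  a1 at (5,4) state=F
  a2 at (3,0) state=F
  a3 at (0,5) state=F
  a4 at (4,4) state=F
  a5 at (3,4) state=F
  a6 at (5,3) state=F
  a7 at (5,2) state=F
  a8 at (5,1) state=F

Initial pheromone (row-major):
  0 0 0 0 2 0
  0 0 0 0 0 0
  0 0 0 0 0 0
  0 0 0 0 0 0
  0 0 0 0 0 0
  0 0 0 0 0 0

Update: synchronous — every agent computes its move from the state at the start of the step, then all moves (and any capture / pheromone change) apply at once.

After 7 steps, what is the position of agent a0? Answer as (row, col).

(0, 4)

t=1: a0@(0,4) a1@(0,4) a2@(2,0) a3@(0,4) a4@(3,3) a5@(2,3) a6@(0,4) a7@(0,1) a8@(0,0) | pheromone: 1 1 0 0 5 0 / 0 0 0 0 0 0 / 1 0 0 1 0 0 / 0 0 0 1 0 0 / 0 0 0 0 0 0 / 0 0 0 0 0 0
t=2: a0@(0,4) a1@(0,4) a2@(2,0) a3@(0,4) a4@(2,3) a5@(2,3) a6@(0,4) a7@(0,0) a8@(0,0) | pheromone: 2 0 0 0 8 0 / 0 0 0 0 0 0 / 1 0 0 2 0 0 / 0 0 0 0 0 0 / 0 0 0 0 0 0 / 0 0 0 0 0 0
t=3: a0@(0,4) a1@(0,4) a2@(2,0) a3@(0,4) a4@(2,3) a5@(2,3) a6@(0,4) a7@(0,0) a8@(0,0) | pheromone: 3 0 0 0 11 0 / 0 0 0 0 0 0 / 1 0 0 3 0 0 / 0 0 0 0 0 0 / 0 0 0 0 0 0 / 0 0 0 0 0 0
t=4: a0@(0,4) a1@(0,4) a2@(2,0) a3@(0,4) a4@(2,3) a5@(2,3) a6@(0,4) a7@(0,0) a8@(0,0) | pheromone: 4 0 0 0 14 0 / 0 0 0 0 0 0 / 1 0 0 4 0 0 / 0 0 0 0 0 0 / 0 0 0 0 0 0 / 0 0 0 0 0 0
t=5: a0@(0,4) a1@(0,4) a2@(2,0) a3@(0,4) a4@(2,3) a5@(2,3) a6@(0,4) a7@(0,0) a8@(0,0) | pheromone: 5 0 0 0 17 0 / 0 0 0 0 0 0 / 1 0 0 5 0 0 / 0 0 0 0 0 0 / 0 0 0 0 0 0 / 0 0 0 0 0 0
t=6: a0@(0,4) a1@(0,4) a2@(2,0) a3@(0,4) a4@(2,3) a5@(2,3) a6@(0,4) a7@(0,0) a8@(0,0) | pheromone: 6 0 0 0 20 0 / 0 0 0 0 0 0 / 1 0 0 6 0 0 / 0 0 0 0 0 0 / 0 0 0 0 0 0 / 0 0 0 0 0 0
t=7: a0@(0,4) a1@(0,4) a2@(2,0) a3@(0,4) a4@(2,3) a5@(2,3) a6@(0,4) a7@(0,0) a8@(0,0) | pheromone: 7 0 0 0 23 0 / 0 0 0 0 0 0 / 1 0 0 7 0 0 / 0 0 0 0 0 0 / 0 0 0 0 0 0 / 0 0 0 0 0 0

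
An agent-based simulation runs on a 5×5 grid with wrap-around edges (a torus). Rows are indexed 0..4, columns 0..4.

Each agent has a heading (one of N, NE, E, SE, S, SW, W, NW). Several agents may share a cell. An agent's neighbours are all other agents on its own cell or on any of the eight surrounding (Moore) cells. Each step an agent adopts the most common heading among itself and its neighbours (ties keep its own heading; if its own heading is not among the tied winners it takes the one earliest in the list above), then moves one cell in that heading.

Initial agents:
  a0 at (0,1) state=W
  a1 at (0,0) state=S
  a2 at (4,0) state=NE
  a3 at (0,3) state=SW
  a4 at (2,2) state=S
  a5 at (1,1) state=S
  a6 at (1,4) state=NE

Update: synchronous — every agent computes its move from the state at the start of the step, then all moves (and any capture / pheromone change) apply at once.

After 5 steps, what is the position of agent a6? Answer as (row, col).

t=1: a0@(1,1):S a1@(1,0):S a2@(3,1):NE a3@(1,2):SW a4@(3,2):S a5@(2,1):S a6@(0,0):NE
t=2: a0@(2,1):S a1@(2,0):S a2@(4,1):S a3@(2,2):S a4@(4,2):S a5@(3,1):S a6@(1,0):S
t=3: a0@(3,1):S a1@(3,0):S a2@(0,1):S a3@(3,2):S a4@(0,2):S a5@(4,1):S a6@(2,0):S
t=4: a0@(4,1):S a1@(4,0):S a2@(1,1):S a3@(4,2):S a4@(1,2):S a5@(0,1):S a6@(3,0):S
t=5: a0@(0,1):S a1@(0,0):S a2@(2,1):S a3@(0,2):S a4@(2,2):S a5@(1,1):S a6@(4,0):S

(4, 0)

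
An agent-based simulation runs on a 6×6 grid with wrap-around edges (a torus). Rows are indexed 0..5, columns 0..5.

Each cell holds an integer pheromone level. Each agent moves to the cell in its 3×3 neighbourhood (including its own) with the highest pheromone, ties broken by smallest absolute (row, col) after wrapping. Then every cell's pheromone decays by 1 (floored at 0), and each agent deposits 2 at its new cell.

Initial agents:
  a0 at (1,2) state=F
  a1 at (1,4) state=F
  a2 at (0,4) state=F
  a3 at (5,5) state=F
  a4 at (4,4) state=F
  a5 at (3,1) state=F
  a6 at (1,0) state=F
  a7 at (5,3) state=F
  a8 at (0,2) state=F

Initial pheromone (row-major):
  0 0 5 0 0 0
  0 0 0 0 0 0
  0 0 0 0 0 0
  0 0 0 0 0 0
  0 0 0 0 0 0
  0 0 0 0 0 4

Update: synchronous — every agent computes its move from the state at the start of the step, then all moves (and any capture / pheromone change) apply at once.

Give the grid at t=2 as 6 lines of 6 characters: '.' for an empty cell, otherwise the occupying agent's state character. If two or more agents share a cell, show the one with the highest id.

..F...
......
F.....
......
......
.....F

t=1: a0@(0,2) a1@(0,3) a2@(5,5) a3@(5,5) a4@(5,5) a5@(2,0) a6@(0,0) a7@(0,2) a8@(0,2) | pheromone: 2 0 10 2 0 0 / 0 0 0 0 0 0 / 2 0 0 0 0 0 / 0 0 0 0 0 0 / 0 0 0 0 0 0 / 0 0 0 0 0 9
t=2: a0@(0,2) a1@(0,2) a2@(5,5) a3@(5,5) a4@(5,5) a5@(2,0) a6@(5,5) a7@(0,2) a8@(0,2) | pheromone: 1 0 17 1 0 0 / 0 0 0 0 0 0 / 3 0 0 0 0 0 / 0 0 0 0 0 0 / 0 0 0 0 0 0 / 0 0 0 0 0 16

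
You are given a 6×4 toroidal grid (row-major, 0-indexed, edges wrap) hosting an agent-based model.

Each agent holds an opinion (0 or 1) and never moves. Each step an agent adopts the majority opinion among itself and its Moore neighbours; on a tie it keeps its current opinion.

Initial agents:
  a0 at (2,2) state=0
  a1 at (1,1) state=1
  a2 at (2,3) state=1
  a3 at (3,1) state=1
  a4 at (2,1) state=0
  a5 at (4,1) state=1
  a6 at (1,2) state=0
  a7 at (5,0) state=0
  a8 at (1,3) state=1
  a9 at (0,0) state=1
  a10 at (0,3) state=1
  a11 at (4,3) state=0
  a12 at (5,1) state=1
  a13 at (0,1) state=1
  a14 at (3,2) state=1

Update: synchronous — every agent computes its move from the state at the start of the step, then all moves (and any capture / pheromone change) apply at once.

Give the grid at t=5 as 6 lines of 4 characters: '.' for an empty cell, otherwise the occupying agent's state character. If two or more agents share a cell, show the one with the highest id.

t=1: a0@(2,2):1 a1@(1,1):1 a2@(2,3):1 a3@(3,1):1 a4@(2,1):0 a5@(4,1):1 a6@(1,2):1 a7@(5,0):1 a8@(1,3):1 a9@(0,0):1 a10@(0,3):1 a11@(4,3):0 a12@(5,1):1 a13@(0,1):1 a14@(3,2):1
t=2: a0@(2,2):1 a1@(1,1):1 a2@(2,3):1 a3@(3,1):1 a4@(2,1):1 a5@(4,1):1 a6@(1,2):1 a7@(5,0):1 a8@(1,3):1 a9@(0,0):1 a10@(0,3):1 a11@(4,3):1 a12@(5,1):1 a13@(0,1):1 a14@(3,2):1
t=3: (unchanged — steady state)

11.1
.111
.111
.11.
.1.1
11..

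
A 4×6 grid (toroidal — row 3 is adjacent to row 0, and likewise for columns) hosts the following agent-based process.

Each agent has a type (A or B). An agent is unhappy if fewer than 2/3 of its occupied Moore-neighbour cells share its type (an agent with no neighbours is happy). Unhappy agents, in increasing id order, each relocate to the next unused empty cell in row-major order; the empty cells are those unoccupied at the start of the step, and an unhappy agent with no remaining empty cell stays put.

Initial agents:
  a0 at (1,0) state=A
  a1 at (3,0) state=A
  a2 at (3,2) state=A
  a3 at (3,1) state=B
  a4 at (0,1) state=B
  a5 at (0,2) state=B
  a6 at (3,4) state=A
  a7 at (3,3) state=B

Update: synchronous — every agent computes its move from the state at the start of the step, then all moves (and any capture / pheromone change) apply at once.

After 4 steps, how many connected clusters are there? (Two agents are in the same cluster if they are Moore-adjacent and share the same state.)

4

t=1: a0@(0,0):A a1@(0,3):A a2@(0,4):A a3@(0,5):B a4@(1,1):B a5@(0,2):B a6@(1,2):A a7@(1,3):B
t=2: a0@(0,1):A a1@(1,0):A a2@(1,4):A a3@(1,5):B a4@(2,0):B a5@(2,1):B a6@(2,2):A a7@(2,3):B
t=3: a0@(0,1):A a1@(0,0):A a2@(0,2):A a3@(0,3):B a4@(2,0):B a5@(0,4):B a6@(0,5):A a7@(1,1):B
t=4: a0@(0,1):A a1@(0,0):A a2@(1,0):A a3@(1,2):B a4@(2,0):B a5@(1,3):B a6@(1,4):A a7@(1,5):B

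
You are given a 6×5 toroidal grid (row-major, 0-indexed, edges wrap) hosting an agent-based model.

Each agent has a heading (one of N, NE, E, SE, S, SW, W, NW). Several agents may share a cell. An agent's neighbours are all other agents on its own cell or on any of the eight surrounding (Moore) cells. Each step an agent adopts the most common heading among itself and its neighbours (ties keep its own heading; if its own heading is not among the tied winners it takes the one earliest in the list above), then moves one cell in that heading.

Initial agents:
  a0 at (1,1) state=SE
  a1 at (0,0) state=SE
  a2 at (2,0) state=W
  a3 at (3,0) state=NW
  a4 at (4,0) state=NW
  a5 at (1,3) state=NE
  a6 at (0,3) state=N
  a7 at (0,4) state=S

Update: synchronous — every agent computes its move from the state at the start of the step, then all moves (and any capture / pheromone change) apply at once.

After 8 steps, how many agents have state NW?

t=1: a0@(2,2):SE a1@(1,1):SE a2@(2,4):W a3@(2,4):NW a4@(3,4):NW a5@(0,4):NE a6@(5,3):N a7@(1,4):S
t=2: a0@(3,3):SE a1@(2,2):SE a2@(1,3):NW a3@(1,3):NW a4@(2,3):NW a5@(5,0):NE a6@(4,3):N a7@(2,4):S
t=3: a0@(4,4):SE a1@(1,1):NW a2@(0,2):NW a3@(0,2):NW a4@(1,2):NW a5@(4,1):NE a6@(3,3):N a7@(1,3):NW
t=4: a0@(5,0):SE a1@(0,0):NW a2@(5,1):NW a3@(5,1):NW a4@(0,1):NW a5@(3,2):NE a6@(2,3):N a7@(0,2):NW
t=5: a0@(4,4):NW a1@(5,4):NW a2@(4,0):NW a3@(4,0):NW a4@(5,0):NW a5@(2,3):NE a6@(1,3):N a7@(5,1):NW
t=6: a0@(3,3):NW a1@(4,3):NW a2@(3,4):NW a3@(3,4):NW a4@(4,4):NW a5@(1,4):NE a6@(0,3):N a7@(4,0):NW
t=7: a0@(2,2):NW a1@(3,2):NW a2@(2,3):NW a3@(2,3):NW a4@(3,3):NW a5@(0,0):NE a6@(5,3):N a7@(3,4):NW
t=8: a0@(1,1):NW a1@(2,1):NW a2@(1,2):NW a3@(1,2):NW a4@(2,2):NW a5@(5,1):NE a6@(4,3):N a7@(2,3):NW

6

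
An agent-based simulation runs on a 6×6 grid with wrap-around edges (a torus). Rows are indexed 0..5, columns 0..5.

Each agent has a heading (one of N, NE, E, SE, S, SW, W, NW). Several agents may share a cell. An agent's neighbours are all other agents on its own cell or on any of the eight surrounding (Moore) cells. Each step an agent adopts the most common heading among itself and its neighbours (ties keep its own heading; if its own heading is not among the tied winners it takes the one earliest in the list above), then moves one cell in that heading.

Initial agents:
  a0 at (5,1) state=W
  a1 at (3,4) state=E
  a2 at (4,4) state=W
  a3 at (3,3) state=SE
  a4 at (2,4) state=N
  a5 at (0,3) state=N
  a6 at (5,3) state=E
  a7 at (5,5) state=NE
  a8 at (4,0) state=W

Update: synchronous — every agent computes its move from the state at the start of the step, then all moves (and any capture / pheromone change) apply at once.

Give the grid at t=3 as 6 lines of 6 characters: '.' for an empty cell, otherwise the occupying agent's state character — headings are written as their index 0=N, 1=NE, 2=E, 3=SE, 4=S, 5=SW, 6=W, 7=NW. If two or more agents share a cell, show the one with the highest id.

t=1: a0@(5,0):W a1@(3,5):E a2@(4,5):E a3@(4,4):SE a4@(1,4):N a5@(5,3):N a6@(5,4):E a7@(5,4):W a8@(4,5):W
t=2: a0@(5,5):W a1@(3,0):E a2@(4,0):E a3@(4,5):E a4@(0,4):N a5@(4,3):N a6@(5,5):E a7@(5,3):W a8@(4,4):W
t=3: a0@(5,0):E a1@(3,1):E a2@(4,1):E a3@(4,0):E a4@(0,3):W a5@(4,2):W a6@(5,0):E a7@(5,2):W a8@(4,3):W

...6..
......
......
.2....
2266..
2.6...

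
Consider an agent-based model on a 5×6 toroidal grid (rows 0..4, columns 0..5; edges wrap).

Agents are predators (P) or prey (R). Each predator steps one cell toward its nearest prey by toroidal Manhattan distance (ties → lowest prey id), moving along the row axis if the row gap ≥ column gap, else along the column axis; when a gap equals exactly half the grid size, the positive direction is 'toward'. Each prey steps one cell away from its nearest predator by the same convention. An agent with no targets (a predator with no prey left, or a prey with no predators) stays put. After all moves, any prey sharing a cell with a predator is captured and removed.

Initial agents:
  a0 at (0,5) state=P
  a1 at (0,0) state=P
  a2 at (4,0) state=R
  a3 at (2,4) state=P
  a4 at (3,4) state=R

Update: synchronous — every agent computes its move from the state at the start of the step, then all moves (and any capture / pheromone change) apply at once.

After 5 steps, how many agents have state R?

2

t=1: a0@(4,5):P a1@(4,0):P a2@(3,0):R a3@(3,4):P a4@(4,4):R
t=2: a0@(4,4):P a1@(3,0):P a2@(2,0):R a3@(4,4):P a4@(4,3):R
t=3: a0@(4,3):P a1@(2,0):P a2@(1,0):R a3@(4,3):P a4@(4,2):R
t=4: a0@(4,2):P a1@(1,0):P a2@(0,0):R a3@(4,2):P a4@(4,1):R
t=5: a0@(4,1):P a1@(0,0):P a2@(4,0):R a3@(4,1):P a4@(4,0):R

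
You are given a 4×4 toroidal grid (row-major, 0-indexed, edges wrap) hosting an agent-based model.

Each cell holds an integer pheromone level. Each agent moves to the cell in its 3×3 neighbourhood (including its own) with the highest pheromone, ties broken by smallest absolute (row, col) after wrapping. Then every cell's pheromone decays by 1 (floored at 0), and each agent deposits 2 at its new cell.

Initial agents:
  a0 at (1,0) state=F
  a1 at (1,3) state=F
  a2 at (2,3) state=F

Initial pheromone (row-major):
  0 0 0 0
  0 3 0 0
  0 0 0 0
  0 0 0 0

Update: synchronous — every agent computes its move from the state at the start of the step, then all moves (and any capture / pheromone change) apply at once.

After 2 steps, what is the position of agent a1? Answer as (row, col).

t=1: a0@(1,1) a1@(0,0) a2@(1,0) | pheromone: 2 0 0 0 / 2 4 0 0 / 0 0 0 0 / 0 0 0 0
t=2: a0@(1,1) a1@(1,1) a2@(1,1) | pheromone: 1 0 0 0 / 1 9 0 0 / 0 0 0 0 / 0 0 0 0

(1, 1)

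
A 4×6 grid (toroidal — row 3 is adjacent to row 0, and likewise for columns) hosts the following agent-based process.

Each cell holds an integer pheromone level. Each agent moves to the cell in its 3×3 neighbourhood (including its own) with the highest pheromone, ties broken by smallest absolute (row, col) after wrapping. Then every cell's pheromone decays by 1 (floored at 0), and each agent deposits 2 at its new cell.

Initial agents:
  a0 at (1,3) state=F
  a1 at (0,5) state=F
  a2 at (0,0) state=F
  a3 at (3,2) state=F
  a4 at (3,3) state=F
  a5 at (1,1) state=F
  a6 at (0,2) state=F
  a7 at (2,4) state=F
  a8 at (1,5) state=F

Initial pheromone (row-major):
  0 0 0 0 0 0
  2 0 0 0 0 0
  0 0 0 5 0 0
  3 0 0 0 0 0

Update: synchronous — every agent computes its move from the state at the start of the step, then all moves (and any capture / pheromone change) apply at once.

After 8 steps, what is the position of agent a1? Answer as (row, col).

t=1: a0@(2,3) a1@(3,0) a2@(3,0) a3@(2,3) a4@(2,3) a5@(1,0) a6@(0,1) a7@(2,3) a8@(1,0) | pheromone: 0 2 0 0 0 0 / 5 0 0 0 0 0 / 0 0 0 12 0 0 / 6 0 0 0 0 0
t=2: a0@(2,3) a1@(3,0) a2@(3,0) a3@(2,3) a4@(2,3) a5@(1,0) a6@(3,0) a7@(2,3) a8@(1,0) | pheromone: 0 1 0 0 0 0 / 8 0 0 0 0 0 / 0 0 0 19 0 0 / 11 0 0 0 0 0
t=3: a0@(2,3) a1@(3,0) a2@(3,0) a3@(2,3) a4@(2,3) a5@(1,0) a6@(3,0) a7@(2,3) a8@(1,0) | pheromone: 0 0 0 0 0 0 / 11 0 0 0 0 0 / 0 0 0 26 0 0 / 16 0 0 0 0 0
t=4: a0@(2,3) a1@(3,0) a2@(3,0) a3@(2,3) a4@(2,3) a5@(1,0) a6@(3,0) a7@(2,3) a8@(1,0) | pheromone: 0 0 0 0 0 0 / 14 0 0 0 0 0 / 0 0 0 33 0 0 / 21 0 0 0 0 0
t=5: a0@(2,3) a1@(3,0) a2@(3,0) a3@(2,3) a4@(2,3) a5@(1,0) a6@(3,0) a7@(2,3) a8@(1,0) | pheromone: 0 0 0 0 0 0 / 17 0 0 0 0 0 / 0 0 0 40 0 0 / 26 0 0 0 0 0
t=6: a0@(2,3) a1@(3,0) a2@(3,0) a3@(2,3) a4@(2,3) a5@(1,0) a6@(3,0) a7@(2,3) a8@(1,0) | pheromone: 0 0 0 0 0 0 / 20 0 0 0 0 0 / 0 0 0 47 0 0 / 31 0 0 0 0 0
t=7: a0@(2,3) a1@(3,0) a2@(3,0) a3@(2,3) a4@(2,3) a5@(1,0) a6@(3,0) a7@(2,3) a8@(1,0) | pheromone: 0 0 0 0 0 0 / 23 0 0 0 0 0 / 0 0 0 54 0 0 / 36 0 0 0 0 0
t=8: a0@(2,3) a1@(3,0) a2@(3,0) a3@(2,3) a4@(2,3) a5@(1,0) a6@(3,0) a7@(2,3) a8@(1,0) | pheromone: 0 0 0 0 0 0 / 26 0 0 0 0 0 / 0 0 0 61 0 0 / 41 0 0 0 0 0

(3, 0)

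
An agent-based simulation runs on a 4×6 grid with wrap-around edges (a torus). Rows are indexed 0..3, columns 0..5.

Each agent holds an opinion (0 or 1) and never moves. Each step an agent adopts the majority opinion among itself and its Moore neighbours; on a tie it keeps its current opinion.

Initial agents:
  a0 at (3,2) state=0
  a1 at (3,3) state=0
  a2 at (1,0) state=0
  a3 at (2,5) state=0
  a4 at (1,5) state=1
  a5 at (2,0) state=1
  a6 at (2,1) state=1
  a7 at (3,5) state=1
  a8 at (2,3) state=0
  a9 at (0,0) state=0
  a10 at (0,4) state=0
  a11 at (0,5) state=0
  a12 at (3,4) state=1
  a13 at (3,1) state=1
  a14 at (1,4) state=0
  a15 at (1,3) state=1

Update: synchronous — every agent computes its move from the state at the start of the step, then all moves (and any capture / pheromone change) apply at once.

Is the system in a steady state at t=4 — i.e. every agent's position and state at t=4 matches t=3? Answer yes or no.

no

t=1: a0@(3,2):0 a1@(3,3):0 a2@(1,0):0 a3@(2,5):1 a4@(1,5):0 a5@(2,0):1 a6@(2,1):1 a7@(3,5):0 a8@(2,3):0 a9@(0,0):0 a10@(0,4):0 a11@(0,5):0 a12@(3,4):0 a13@(3,1):1 a14@(1,4):0 a15@(1,3):0
t=2: a0@(3,2):0 a1@(3,3):0 a2@(1,0):0 a3@(2,5):0 a4@(1,5):0 a5@(2,0):1 a6@(2,1):1 a7@(3,5):0 a8@(2,3):0 a9@(0,0):0 a10@(0,4):0 a11@(0,5):0 a12@(3,4):0 a13@(3,1):1 a14@(1,4):0 a15@(1,3):0
t=3: a0@(3,2):0 a1@(3,3):0 a2@(1,0):0 a3@(2,5):0 a4@(1,5):0 a5@(2,0):0 a6@(2,1):1 a7@(3,5):0 a8@(2,3):0 a9@(0,0):0 a10@(0,4):0 a11@(0,5):0 a12@(3,4):0 a13@(3,1):1 a14@(1,4):0 a15@(1,3):0
t=4: a0@(3,2):0 a1@(3,3):0 a2@(1,0):0 a3@(2,5):0 a4@(1,5):0 a5@(2,0):0 a6@(2,1):0 a7@(3,5):0 a8@(2,3):0 a9@(0,0):0 a10@(0,4):0 a11@(0,5):0 a12@(3,4):0 a13@(3,1):0 a14@(1,4):0 a15@(1,3):0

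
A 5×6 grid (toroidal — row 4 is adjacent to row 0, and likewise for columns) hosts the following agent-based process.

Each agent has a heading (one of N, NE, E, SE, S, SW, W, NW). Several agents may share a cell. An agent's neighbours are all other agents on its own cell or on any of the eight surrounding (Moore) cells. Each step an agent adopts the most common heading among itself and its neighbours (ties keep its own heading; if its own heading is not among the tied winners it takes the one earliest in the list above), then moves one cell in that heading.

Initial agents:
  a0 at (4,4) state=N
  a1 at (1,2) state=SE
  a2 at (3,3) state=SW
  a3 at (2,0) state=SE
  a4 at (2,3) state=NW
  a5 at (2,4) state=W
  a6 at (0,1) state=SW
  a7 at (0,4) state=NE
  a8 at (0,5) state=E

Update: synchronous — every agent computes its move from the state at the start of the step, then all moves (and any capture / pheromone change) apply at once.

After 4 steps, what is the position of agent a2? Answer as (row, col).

t=1: a0@(3,4):N a1@(2,3):SE a2@(4,2):SW a3@(3,1):SE a4@(1,2):NW a5@(2,3):W a6@(1,0):SW a7@(4,5):NE a8@(0,0):E
t=2: a0@(2,4):N a1@(3,4):SE a2@(0,1):SW a3@(4,2):SE a4@(0,1):NW a5@(2,2):W a6@(2,5):SW a7@(3,0):NE a8@(0,1):E
t=3: a0@(1,4):N a1@(4,5):SE a2@(1,0):SW a3@(0,3):SE a4@(4,0):NW a5@(2,1):W a6@(3,4):SW a7@(2,1):NE a8@(0,2):E
t=4: a0@(0,4):N a1@(0,0):SE a2@(2,5):SW a3@(1,4):SE a4@(3,5):NW a5@(2,0):W a6@(4,3):SW a7@(1,2):NE a8@(0,3):E

(2, 5)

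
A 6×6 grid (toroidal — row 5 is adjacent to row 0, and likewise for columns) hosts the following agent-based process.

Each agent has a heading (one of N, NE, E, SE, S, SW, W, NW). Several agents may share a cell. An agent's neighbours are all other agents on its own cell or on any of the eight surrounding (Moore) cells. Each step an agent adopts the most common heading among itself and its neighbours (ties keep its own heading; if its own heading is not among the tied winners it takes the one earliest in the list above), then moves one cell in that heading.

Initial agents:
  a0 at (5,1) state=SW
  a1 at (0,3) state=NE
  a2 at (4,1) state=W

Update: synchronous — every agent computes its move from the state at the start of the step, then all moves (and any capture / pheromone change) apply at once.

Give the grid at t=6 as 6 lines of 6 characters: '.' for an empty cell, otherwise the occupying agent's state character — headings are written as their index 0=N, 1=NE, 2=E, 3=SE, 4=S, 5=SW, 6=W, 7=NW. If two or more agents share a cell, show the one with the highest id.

t=1: a0@(0,0):SW a1@(5,4):NE a2@(4,0):W
t=2: a0@(1,5):SW a1@(4,5):NE a2@(4,5):W
t=3: a0@(2,4):SW a1@(3,0):NE a2@(4,4):W
t=4: a0@(3,3):SW a1@(2,1):NE a2@(4,3):W
t=5: a0@(4,2):SW a1@(1,2):NE a2@(4,2):W
t=6: a0@(5,1):SW a1@(0,3):NE a2@(4,1):W

...1..
......
......
......
.6....
.5....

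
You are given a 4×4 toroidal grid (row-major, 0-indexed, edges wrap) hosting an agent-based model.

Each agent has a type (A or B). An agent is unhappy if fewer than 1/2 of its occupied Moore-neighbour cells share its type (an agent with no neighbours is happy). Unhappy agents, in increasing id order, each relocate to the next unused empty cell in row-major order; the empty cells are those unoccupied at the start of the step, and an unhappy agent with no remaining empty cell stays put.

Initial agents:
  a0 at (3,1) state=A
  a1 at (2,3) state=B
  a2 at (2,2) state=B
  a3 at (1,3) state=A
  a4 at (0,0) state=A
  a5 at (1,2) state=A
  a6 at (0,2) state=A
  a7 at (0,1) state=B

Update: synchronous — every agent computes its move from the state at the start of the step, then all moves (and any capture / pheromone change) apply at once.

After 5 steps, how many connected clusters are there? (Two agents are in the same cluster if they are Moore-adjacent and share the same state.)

t=1: a0@(3,1):A a1@(0,3):B a2@(1,0):B a3@(1,3):A a4@(0,0):A a5@(1,1):A a6@(0,2):A a7@(2,0):B
t=2: a0@(3,1):A a1@(0,1):B a2@(1,2):B a3@(2,1):A a4@(0,0):A a5@(1,1):A a6@(0,2):A a7@(2,2):B
t=3: a0@(3,1):A a1@(0,3):B a2@(1,0):B a3@(2,1):A a4@(0,0):A a5@(1,1):A a6@(0,2):A a7@(1,3):B
t=4: a0@(3,1):A a1@(0,3):B a2@(0,1):B a3@(2,1):A a4@(1,2):A a5@(1,1):A a6@(0,2):A a7@(1,3):B
t=5: a0@(3,1):A a1@(0,0):B a2@(1,0):B a3@(2,1):A a4@(1,2):A a5@(1,1):A a6@(0,2):A a7@(2,0):B

2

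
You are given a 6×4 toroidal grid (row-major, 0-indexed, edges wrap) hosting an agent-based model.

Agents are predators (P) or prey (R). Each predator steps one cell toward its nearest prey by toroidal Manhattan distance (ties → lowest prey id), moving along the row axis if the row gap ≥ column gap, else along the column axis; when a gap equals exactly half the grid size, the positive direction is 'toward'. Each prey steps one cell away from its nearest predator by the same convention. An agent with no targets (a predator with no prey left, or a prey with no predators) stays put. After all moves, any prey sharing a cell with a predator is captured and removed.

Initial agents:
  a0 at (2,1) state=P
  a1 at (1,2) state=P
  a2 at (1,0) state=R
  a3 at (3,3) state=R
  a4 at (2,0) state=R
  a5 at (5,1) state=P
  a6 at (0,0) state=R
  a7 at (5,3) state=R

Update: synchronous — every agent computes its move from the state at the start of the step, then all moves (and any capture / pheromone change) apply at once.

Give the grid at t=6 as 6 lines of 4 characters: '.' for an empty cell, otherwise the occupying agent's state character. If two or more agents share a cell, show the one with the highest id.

P..R
....
..RP
.R..
....
....

t=1: a0@(2,0):P a1@(1,3):P a2@(0,0):R a3@(3,2):R a4@(2,3):R a5@(0,1):P a6@(1,0):R a7@(5,2):R
t=2: a0@(2,3):P a1@(2,3):P a2@(0,3):R a3@(3,1):R a4@(2,2):R a5@(0,0):P a7@(4,2):R
t=3: a0@(2,2):P a1@(2,2):P a2@(0,2):R a3@(3,0):R a4@(2,1):R a5@(0,3):P a7@(5,2):R
t=4: a0@(2,1):P a1@(2,1):P a2@(0,1):R a3@(3,3):R a4@(2,0):R a5@(0,2):P a7@(4,2):R
t=5: a0@(2,0):P a1@(2,0):P a2@(0,0):R a3@(3,2):R a4@(2,3):R a5@(0,1):P a7@(3,2):R
t=6: a0@(2,3):P a1@(2,3):P a2@(0,3):R a3@(3,1):R a4@(2,2):R a5@(0,0):P a7@(3,1):R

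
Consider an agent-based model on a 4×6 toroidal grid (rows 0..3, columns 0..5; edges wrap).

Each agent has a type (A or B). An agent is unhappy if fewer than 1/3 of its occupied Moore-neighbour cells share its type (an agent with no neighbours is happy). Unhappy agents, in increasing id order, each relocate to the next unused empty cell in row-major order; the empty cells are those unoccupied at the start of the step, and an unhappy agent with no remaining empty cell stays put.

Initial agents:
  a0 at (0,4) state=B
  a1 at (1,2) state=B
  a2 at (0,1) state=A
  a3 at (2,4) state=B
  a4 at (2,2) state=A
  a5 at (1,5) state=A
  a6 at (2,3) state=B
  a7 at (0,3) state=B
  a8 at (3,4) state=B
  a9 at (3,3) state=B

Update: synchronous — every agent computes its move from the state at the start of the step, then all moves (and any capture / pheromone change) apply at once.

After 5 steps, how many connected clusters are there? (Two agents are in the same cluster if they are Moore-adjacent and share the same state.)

t=1: a0@(0,4):B a1@(1,2):B a2@(0,0):A a3@(2,4):B a4@(0,2):A a5@(0,5):A a6@(2,3):B a7@(0,3):B a8@(3,4):B a9@(3,3):B
t=2: a0@(0,4):B a1@(1,2):B a2@(0,0):A a3@(2,4):B a4@(0,1):A a5@(0,5):A a6@(2,3):B a7@(0,3):B a8@(3,4):B a9@(3,3):B
t=3: (unchanged — steady state)

2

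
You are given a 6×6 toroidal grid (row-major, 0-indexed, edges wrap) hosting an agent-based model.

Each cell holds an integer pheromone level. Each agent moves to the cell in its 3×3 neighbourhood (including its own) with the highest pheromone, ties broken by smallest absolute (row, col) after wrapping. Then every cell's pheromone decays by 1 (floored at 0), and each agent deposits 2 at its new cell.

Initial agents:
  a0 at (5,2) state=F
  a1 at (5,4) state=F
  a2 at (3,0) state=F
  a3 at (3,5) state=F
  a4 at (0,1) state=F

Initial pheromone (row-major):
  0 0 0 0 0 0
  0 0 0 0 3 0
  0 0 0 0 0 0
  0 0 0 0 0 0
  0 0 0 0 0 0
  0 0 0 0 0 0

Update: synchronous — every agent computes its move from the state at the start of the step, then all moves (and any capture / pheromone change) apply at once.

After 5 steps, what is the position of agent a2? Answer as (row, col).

t=1: a0@(0,1) a1@(0,3) a2@(2,0) a3@(2,0) a4@(0,0) | pheromone: 2 2 0 2 0 0 / 0 0 0 0 2 0 / 4 0 0 0 0 0 / 0 0 0 0 0 0 / 0 0 0 0 0 0 / 0 0 0 0 0 0
t=2: a0@(0,0) a1@(0,3) a2@(2,0) a3@(2,0) a4@(0,0) | pheromone: 5 1 0 3 0 0 / 0 0 0 0 1 0 / 7 0 0 0 0 0 / 0 0 0 0 0 0 / 0 0 0 0 0 0 / 0 0 0 0 0 0
t=3: a0@(0,0) a1@(0,3) a2@(2,0) a3@(2,0) a4@(0,0) | pheromone: 8 0 0 4 0 0 / 0 0 0 0 0 0 / 10 0 0 0 0 0 / 0 0 0 0 0 0 / 0 0 0 0 0 0 / 0 0 0 0 0 0
t=4: a0@(0,0) a1@(0,3) a2@(2,0) a3@(2,0) a4@(0,0) | pheromone: 11 0 0 5 0 0 / 0 0 0 0 0 0 / 13 0 0 0 0 0 / 0 0 0 0 0 0 / 0 0 0 0 0 0 / 0 0 0 0 0 0
t=5: a0@(0,0) a1@(0,3) a2@(2,0) a3@(2,0) a4@(0,0) | pheromone: 14 0 0 6 0 0 / 0 0 0 0 0 0 / 16 0 0 0 0 0 / 0 0 0 0 0 0 / 0 0 0 0 0 0 / 0 0 0 0 0 0

(2, 0)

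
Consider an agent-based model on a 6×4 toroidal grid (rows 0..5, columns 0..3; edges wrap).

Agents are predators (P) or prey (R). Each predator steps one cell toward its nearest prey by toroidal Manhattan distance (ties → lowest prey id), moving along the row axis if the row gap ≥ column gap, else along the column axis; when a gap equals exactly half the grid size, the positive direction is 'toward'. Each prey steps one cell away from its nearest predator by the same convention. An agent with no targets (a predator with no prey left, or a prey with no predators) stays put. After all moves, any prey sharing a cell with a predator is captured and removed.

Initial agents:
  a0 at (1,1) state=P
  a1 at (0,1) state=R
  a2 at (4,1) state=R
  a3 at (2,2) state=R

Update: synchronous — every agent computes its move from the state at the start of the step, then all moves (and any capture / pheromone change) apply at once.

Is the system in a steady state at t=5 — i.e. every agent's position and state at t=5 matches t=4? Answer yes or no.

t=1: a0@(0,1):P a1@(5,1):R a2@(3,1):R a3@(3,2):R
t=2: a0@(5,1):P a1@(4,1):R a2@(2,1):R a3@(2,2):R
t=3: a0@(4,1):P a1@(3,1):R a2@(1,1):R a3@(1,2):R
t=4: a0@(3,1):P a1@(2,1):R a2@(0,1):R a3@(0,2):R
t=5: a0@(2,1):P a1@(1,1):R a2@(5,1):R a3@(5,2):R

no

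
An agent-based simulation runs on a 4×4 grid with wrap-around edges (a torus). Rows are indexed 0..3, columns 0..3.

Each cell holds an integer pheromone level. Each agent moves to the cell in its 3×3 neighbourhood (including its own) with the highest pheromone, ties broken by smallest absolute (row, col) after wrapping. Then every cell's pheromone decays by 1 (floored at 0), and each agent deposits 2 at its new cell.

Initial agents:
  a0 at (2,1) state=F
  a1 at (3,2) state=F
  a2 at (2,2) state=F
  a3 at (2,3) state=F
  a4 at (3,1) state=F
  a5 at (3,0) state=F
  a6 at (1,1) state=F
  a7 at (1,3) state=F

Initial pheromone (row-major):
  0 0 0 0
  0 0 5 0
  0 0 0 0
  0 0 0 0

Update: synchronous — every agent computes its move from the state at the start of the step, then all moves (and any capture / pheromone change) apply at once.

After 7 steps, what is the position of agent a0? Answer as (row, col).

t=1: a0@(1,2) a1@(0,1) a2@(1,2) a3@(1,2) a4@(0,0) a5@(0,0) a6@(1,2) a7@(1,2) | pheromone: 4 2 0 0 / 0 0 14 0 / 0 0 0 0 / 0 0 0 0
t=2: a0@(1,2) a1@(1,2) a2@(1,2) a3@(1,2) a4@(0,0) a5@(0,0) a6@(1,2) a7@(1,2) | pheromone: 7 1 0 0 / 0 0 25 0 / 0 0 0 0 / 0 0 0 0
t=3: a0@(1,2) a1@(1,2) a2@(1,2) a3@(1,2) a4@(0,0) a5@(0,0) a6@(1,2) a7@(1,2) | pheromone: 10 0 0 0 / 0 0 36 0 / 0 0 0 0 / 0 0 0 0
t=4: a0@(1,2) a1@(1,2) a2@(1,2) a3@(1,2) a4@(0,0) a5@(0,0) a6@(1,2) a7@(1,2) | pheromone: 13 0 0 0 / 0 0 47 0 / 0 0 0 0 / 0 0 0 0
t=5: a0@(1,2) a1@(1,2) a2@(1,2) a3@(1,2) a4@(0,0) a5@(0,0) a6@(1,2) a7@(1,2) | pheromone: 16 0 0 0 / 0 0 58 0 / 0 0 0 0 / 0 0 0 0
t=6: a0@(1,2) a1@(1,2) a2@(1,2) a3@(1,2) a4@(0,0) a5@(0,0) a6@(1,2) a7@(1,2) | pheromone: 19 0 0 0 / 0 0 69 0 / 0 0 0 0 / 0 0 0 0
t=7: a0@(1,2) a1@(1,2) a2@(1,2) a3@(1,2) a4@(0,0) a5@(0,0) a6@(1,2) a7@(1,2) | pheromone: 22 0 0 0 / 0 0 80 0 / 0 0 0 0 / 0 0 0 0

(1, 2)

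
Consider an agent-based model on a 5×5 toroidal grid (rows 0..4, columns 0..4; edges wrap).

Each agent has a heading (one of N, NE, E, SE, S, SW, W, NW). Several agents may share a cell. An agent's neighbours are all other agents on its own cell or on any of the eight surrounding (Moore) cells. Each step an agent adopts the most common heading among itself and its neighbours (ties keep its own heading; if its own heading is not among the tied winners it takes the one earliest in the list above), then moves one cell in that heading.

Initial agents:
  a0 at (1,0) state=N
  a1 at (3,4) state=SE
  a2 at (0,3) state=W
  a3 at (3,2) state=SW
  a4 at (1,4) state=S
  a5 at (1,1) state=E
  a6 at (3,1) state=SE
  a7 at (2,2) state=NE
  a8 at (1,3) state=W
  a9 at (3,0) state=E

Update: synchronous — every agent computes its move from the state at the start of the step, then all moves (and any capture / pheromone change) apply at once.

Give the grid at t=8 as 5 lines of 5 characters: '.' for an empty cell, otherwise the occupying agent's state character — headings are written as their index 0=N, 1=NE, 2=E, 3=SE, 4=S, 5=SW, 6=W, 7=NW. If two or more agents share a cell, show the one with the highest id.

6....
66..6
6....
.....
.....

t=1: a0@(0,0):N a1@(4,0):SE a2@(0,2):W a3@(4,1):SW a4@(1,3):W a5@(1,2):E a6@(4,2):SE a7@(1,3):NE a8@(1,2):W a9@(4,1):SE
t=2: a0@(1,1):SE a1@(0,1):SE a2@(0,1):W a3@(0,2):SE a4@(1,2):W a5@(1,1):W a6@(0,3):SE a7@(1,2):W a8@(1,1):W a9@(0,2):SE
t=3: a0@(1,0):W a1@(0,0):W a2@(0,0):W a3@(1,3):SE a4@(1,1):W a5@(1,0):W a6@(1,4):SE a7@(1,1):W a8@(1,0):W a9@(1,3):SE
t=4: a0@(1,4):W a1@(0,4):W a2@(0,4):W a3@(2,4):SE a4@(1,0):W a5@(1,4):W a6@(1,3):W a7@(1,0):W a8@(1,4):W a9@(2,4):SE
t=5: a0@(1,3):W a1@(0,3):W a2@(0,3):W a3@(2,3):W a4@(1,4):W a5@(1,3):W a6@(1,2):W a7@(1,4):W a8@(1,3):W a9@(2,3):W
t=6: a0@(1,2):W a1@(0,2):W a2@(0,2):W a3@(2,2):W a4@(1,3):W a5@(1,2):W a6@(1,1):W a7@(1,3):W a8@(1,2):W a9@(2,2):W
t=7: a0@(1,1):W a1@(0,1):W a2@(0,1):W a3@(2,1):W a4@(1,2):W a5@(1,1):W a6@(1,0):W a7@(1,2):W a8@(1,1):W a9@(2,1):W
t=8: a0@(1,0):W a1@(0,0):W a2@(0,0):W a3@(2,0):W a4@(1,1):W a5@(1,0):W a6@(1,4):W a7@(1,1):W a8@(1,0):W a9@(2,0):W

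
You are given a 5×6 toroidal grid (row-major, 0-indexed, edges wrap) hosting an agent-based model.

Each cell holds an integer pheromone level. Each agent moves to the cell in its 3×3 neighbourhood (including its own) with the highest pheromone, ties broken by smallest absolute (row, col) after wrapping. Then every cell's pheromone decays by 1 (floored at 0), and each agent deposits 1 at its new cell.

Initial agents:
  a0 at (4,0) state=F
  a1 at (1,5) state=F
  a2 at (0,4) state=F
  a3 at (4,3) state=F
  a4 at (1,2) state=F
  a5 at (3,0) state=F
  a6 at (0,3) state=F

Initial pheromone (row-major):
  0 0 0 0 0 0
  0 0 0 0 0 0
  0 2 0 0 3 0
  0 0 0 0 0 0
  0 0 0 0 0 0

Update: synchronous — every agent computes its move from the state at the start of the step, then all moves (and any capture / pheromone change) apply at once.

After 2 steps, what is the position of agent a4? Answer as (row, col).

(2, 1)

t=1: a0@(0,0) a1@(2,4) a2@(0,3) a3@(0,2) a4@(2,1) a5@(2,1) a6@(0,2) | pheromone: 1 0 2 1 0 0 / 0 0 0 0 0 0 / 0 3 0 0 3 0 / 0 0 0 0 0 0 / 0 0 0 0 0 0
t=2: a0@(0,0) a1@(2,4) a2@(0,2) a3@(0,2) a4@(2,1) a5@(2,1) a6@(0,2) | pheromone: 1 0 4 0 0 0 / 0 0 0 0 0 0 / 0 4 0 0 3 0 / 0 0 0 0 0 0 / 0 0 0 0 0 0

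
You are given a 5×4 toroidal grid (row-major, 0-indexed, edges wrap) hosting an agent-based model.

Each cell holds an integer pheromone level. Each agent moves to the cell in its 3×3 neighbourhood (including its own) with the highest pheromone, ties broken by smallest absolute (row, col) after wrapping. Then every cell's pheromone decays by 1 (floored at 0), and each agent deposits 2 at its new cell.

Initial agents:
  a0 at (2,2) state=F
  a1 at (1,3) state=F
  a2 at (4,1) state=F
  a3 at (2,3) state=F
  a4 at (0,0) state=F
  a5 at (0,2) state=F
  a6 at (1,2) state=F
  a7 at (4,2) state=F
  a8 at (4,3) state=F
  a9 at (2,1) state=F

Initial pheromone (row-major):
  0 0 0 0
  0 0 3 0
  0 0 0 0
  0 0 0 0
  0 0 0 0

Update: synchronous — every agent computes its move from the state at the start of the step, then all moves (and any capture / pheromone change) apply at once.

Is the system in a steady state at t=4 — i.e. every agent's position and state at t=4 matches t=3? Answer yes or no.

yes

t=1: a0@(1,2) a1@(1,2) a2@(0,0) a3@(1,2) a4@(0,0) a5@(1,2) a6@(1,2) a7@(0,1) a8@(0,0) a9@(1,2) | pheromone: 6 2 0 0 / 0 0 14 0 / 0 0 0 0 / 0 0 0 0 / 0 0 0 0
t=2: a0@(1,2) a1@(1,2) a2@(0,0) a3@(1,2) a4@(0,0) a5@(1,2) a6@(1,2) a7@(1,2) a8@(0,0) a9@(1,2) | pheromone: 11 1 0 0 / 0 0 27 0 / 0 0 0 0 / 0 0 0 0 / 0 0 0 0
t=3: a0@(1,2) a1@(1,2) a2@(0,0) a3@(1,2) a4@(0,0) a5@(1,2) a6@(1,2) a7@(1,2) a8@(0,0) a9@(1,2) | pheromone: 16 0 0 0 / 0 0 40 0 / 0 0 0 0 / 0 0 0 0 / 0 0 0 0
t=4: a0@(1,2) a1@(1,2) a2@(0,0) a3@(1,2) a4@(0,0) a5@(1,2) a6@(1,2) a7@(1,2) a8@(0,0) a9@(1,2) | pheromone: 21 0 0 0 / 0 0 53 0 / 0 0 0 0 / 0 0 0 0 / 0 0 0 0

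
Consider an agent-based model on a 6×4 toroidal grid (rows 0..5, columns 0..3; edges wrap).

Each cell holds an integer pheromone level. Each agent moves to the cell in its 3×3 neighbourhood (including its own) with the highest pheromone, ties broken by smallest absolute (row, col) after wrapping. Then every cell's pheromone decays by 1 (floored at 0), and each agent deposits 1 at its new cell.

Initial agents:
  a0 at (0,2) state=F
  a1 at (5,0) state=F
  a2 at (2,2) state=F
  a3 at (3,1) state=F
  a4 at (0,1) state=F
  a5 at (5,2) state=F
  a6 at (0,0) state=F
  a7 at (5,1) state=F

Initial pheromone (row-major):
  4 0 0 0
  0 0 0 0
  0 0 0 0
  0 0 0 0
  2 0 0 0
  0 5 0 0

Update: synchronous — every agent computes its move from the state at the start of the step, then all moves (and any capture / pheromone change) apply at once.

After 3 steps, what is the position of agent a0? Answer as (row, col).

(5, 1)

t=1: a0@(5,1) a1@(5,1) a2@(1,1) a3@(4,0) a4@(5,1) a5@(5,1) a6@(5,1) a7@(5,1) | pheromone: 3 0 0 0 / 0 1 0 0 / 0 0 0 0 / 0 0 0 0 / 2 0 0 0 / 0 10 0 0
t=2: a0@(5,1) a1@(5,1) a2@(0,0) a3@(5,1) a4@(5,1) a5@(5,1) a6@(5,1) a7@(5,1) | pheromone: 3 0 0 0 / 0 0 0 0 / 0 0 0 0 / 0 0 0 0 / 1 0 0 0 / 0 16 0 0
t=3: a0@(5,1) a1@(5,1) a2@(5,1) a3@(5,1) a4@(5,1) a5@(5,1) a6@(5,1) a7@(5,1) | pheromone: 2 0 0 0 / 0 0 0 0 / 0 0 0 0 / 0 0 0 0 / 0 0 0 0 / 0 23 0 0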